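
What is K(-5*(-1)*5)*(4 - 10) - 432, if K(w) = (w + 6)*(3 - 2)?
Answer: -618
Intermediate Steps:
K(w) = 6 + w (K(w) = (6 + w)*1 = 6 + w)
K(-5*(-1)*5)*(4 - 10) - 432 = (6 - 5*(-1)*5)*(4 - 10) - 432 = (6 + 5*5)*(-6) - 432 = (6 + 25)*(-6) - 432 = 31*(-6) - 432 = -186 - 432 = -618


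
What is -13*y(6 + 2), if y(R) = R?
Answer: -104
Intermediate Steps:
-13*y(6 + 2) = -13*(6 + 2) = -13*8 = -104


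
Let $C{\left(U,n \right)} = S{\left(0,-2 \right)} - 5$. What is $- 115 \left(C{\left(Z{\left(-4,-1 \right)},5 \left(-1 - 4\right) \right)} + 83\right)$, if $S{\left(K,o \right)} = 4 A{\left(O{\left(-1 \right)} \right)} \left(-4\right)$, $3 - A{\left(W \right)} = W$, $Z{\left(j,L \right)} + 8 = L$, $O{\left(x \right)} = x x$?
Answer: $-5290$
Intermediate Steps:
$O{\left(x \right)} = x^{2}$
$Z{\left(j,L \right)} = -8 + L$
$A{\left(W \right)} = 3 - W$
$S{\left(K,o \right)} = -32$ ($S{\left(K,o \right)} = 4 \left(3 - \left(-1\right)^{2}\right) \left(-4\right) = 4 \left(3 - 1\right) \left(-4\right) = 4 \cdot 2 \left(-4\right) = 8 \left(-4\right) = -32$)
$C{\left(U,n \right)} = -37$ ($C{\left(U,n \right)} = -32 - 5 = -37$)
$- 115 \left(C{\left(Z{\left(-4,-1 \right)},5 \left(-1 - 4\right) \right)} + 83\right) = - 115 \left(-37 + 83\right) = \left(-115\right) 46 = -5290$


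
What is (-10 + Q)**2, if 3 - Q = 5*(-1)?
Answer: 4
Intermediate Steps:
Q = 8 (Q = 3 - 5*(-1) = 3 - 1*(-5) = 3 + 5 = 8)
(-10 + Q)**2 = (-10 + 8)**2 = (-2)**2 = 4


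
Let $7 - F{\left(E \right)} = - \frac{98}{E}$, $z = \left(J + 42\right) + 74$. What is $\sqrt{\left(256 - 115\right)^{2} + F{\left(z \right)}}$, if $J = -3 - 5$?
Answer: $\frac{\sqrt{6444006}}{18} \approx 141.03$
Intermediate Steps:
$J = -8$ ($J = -3 - 5 = -8$)
$z = 108$ ($z = \left(-8 + 42\right) + 74 = 34 + 74 = 108$)
$F{\left(E \right)} = 7 + \frac{98}{E}$ ($F{\left(E \right)} = 7 - - \frac{98}{E} = 7 + \frac{98}{E}$)
$\sqrt{\left(256 - 115\right)^{2} + F{\left(z \right)}} = \sqrt{\left(256 - 115\right)^{2} + \left(7 + \frac{98}{108}\right)} = \sqrt{141^{2} + \left(7 + 98 \cdot \frac{1}{108}\right)} = \sqrt{19881 + \left(7 + \frac{49}{54}\right)} = \sqrt{19881 + \frac{427}{54}} = \sqrt{\frac{1074001}{54}} = \frac{\sqrt{6444006}}{18}$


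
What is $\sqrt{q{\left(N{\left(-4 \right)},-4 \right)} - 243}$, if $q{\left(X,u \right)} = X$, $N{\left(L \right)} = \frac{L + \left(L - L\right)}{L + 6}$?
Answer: $7 i \sqrt{5} \approx 15.652 i$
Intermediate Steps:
$N{\left(L \right)} = \frac{L}{6 + L}$ ($N{\left(L \right)} = \frac{L + 0}{6 + L} = \frac{L}{6 + L}$)
$\sqrt{q{\left(N{\left(-4 \right)},-4 \right)} - 243} = \sqrt{- \frac{4}{6 - 4} - 243} = \sqrt{- \frac{4}{2} - 243} = \sqrt{\left(-4\right) \frac{1}{2} - 243} = \sqrt{-2 - 243} = \sqrt{-245} = 7 i \sqrt{5}$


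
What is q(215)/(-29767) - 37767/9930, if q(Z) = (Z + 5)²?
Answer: -534940763/98528770 ≈ -5.4293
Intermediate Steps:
q(Z) = (5 + Z)²
q(215)/(-29767) - 37767/9930 = (5 + 215)²/(-29767) - 37767/9930 = 220²*(-1/29767) - 37767*1/9930 = 48400*(-1/29767) - 12589/3310 = -48400/29767 - 12589/3310 = -534940763/98528770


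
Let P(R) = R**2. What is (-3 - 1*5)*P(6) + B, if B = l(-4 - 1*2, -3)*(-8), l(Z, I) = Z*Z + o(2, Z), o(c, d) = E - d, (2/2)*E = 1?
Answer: -632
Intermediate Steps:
E = 1
o(c, d) = 1 - d
l(Z, I) = 1 + Z**2 - Z (l(Z, I) = Z*Z + (1 - Z) = Z**2 + (1 - Z) = 1 + Z**2 - Z)
B = -344 (B = (1 + (-4 - 1*2)**2 - (-4 - 1*2))*(-8) = (1 + (-4 - 2)**2 - (-4 - 2))*(-8) = (1 + (-6)**2 - 1*(-6))*(-8) = (1 + 36 + 6)*(-8) = 43*(-8) = -344)
(-3 - 1*5)*P(6) + B = (-3 - 1*5)*6**2 - 344 = (-3 - 5)*36 - 344 = -8*36 - 344 = -288 - 344 = -632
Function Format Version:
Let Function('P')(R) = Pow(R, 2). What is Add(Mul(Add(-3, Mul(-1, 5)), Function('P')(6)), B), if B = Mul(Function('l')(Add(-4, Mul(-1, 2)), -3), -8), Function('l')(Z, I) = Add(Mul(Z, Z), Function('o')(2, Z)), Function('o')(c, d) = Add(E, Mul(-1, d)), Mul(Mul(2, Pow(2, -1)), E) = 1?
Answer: -632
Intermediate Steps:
E = 1
Function('o')(c, d) = Add(1, Mul(-1, d))
Function('l')(Z, I) = Add(1, Pow(Z, 2), Mul(-1, Z)) (Function('l')(Z, I) = Add(Mul(Z, Z), Add(1, Mul(-1, Z))) = Add(Pow(Z, 2), Add(1, Mul(-1, Z))) = Add(1, Pow(Z, 2), Mul(-1, Z)))
B = -344 (B = Mul(Add(1, Pow(Add(-4, Mul(-1, 2)), 2), Mul(-1, Add(-4, Mul(-1, 2)))), -8) = Mul(Add(1, Pow(Add(-4, -2), 2), Mul(-1, Add(-4, -2))), -8) = Mul(Add(1, Pow(-6, 2), Mul(-1, -6)), -8) = Mul(Add(1, 36, 6), -8) = Mul(43, -8) = -344)
Add(Mul(Add(-3, Mul(-1, 5)), Function('P')(6)), B) = Add(Mul(Add(-3, Mul(-1, 5)), Pow(6, 2)), -344) = Add(Mul(Add(-3, -5), 36), -344) = Add(Mul(-8, 36), -344) = Add(-288, -344) = -632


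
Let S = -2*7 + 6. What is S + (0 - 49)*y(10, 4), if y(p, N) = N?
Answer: -204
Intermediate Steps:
S = -8 (S = -14 + 6 = -8)
S + (0 - 49)*y(10, 4) = -8 + (0 - 49)*4 = -8 - 49*4 = -8 - 196 = -204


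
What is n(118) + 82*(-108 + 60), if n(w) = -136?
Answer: -4072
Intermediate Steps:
n(118) + 82*(-108 + 60) = -136 + 82*(-108 + 60) = -136 + 82*(-48) = -136 - 3936 = -4072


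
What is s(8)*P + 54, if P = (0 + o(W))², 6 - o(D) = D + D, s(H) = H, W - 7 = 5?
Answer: 2646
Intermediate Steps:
W = 12 (W = 7 + 5 = 12)
o(D) = 6 - 2*D (o(D) = 6 - (D + D) = 6 - 2*D)
P = 324 (P = (0 + (6 - 2*12))² = (0 + (6 - 24))² = (0 - 18)² = (-18)² = 324)
s(8)*P + 54 = 8*324 + 54 = 2592 + 54 = 2646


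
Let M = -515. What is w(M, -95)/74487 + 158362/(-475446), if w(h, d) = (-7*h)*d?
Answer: -4157720932/843203481 ≈ -4.9309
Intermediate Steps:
w(h, d) = -7*d*h
w(M, -95)/74487 + 158362/(-475446) = -7*(-95)*(-515)/74487 + 158362/(-475446) = -342475*1/74487 + 158362*(-1/475446) = -48925/10641 - 79181/237723 = -4157720932/843203481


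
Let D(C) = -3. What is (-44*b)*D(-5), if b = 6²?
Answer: 4752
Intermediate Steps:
b = 36
(-44*b)*D(-5) = -44*36*(-3) = -1584*(-3) = 4752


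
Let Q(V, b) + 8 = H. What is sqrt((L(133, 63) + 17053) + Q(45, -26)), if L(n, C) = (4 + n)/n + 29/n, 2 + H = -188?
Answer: sqrt(298170173)/133 ≈ 129.83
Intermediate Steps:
H = -190 (H = -2 - 188 = -190)
Q(V, b) = -198 (Q(V, b) = -8 - 190 = -198)
L(n, C) = 29/n + (4 + n)/n (L(n, C) = (4 + n)/n + 29/n = 29/n + (4 + n)/n)
sqrt((L(133, 63) + 17053) + Q(45, -26)) = sqrt(((33 + 133)/133 + 17053) - 198) = sqrt(((1/133)*166 + 17053) - 198) = sqrt((166/133 + 17053) - 198) = sqrt(2268215/133 - 198) = sqrt(2241881/133) = sqrt(298170173)/133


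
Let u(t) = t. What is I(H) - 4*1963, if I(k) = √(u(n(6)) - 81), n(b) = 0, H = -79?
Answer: -7852 + 9*I ≈ -7852.0 + 9.0*I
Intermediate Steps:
I(k) = 9*I (I(k) = √(0 - 81) = √(-81) = 9*I)
I(H) - 4*1963 = 9*I - 4*1963 = 9*I - 1*7852 = 9*I - 7852 = -7852 + 9*I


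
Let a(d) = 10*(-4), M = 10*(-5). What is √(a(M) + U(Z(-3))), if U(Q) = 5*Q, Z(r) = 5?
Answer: I*√15 ≈ 3.873*I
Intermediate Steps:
M = -50
a(d) = -40
√(a(M) + U(Z(-3))) = √(-40 + 5*5) = √(-40 + 25) = √(-15) = I*√15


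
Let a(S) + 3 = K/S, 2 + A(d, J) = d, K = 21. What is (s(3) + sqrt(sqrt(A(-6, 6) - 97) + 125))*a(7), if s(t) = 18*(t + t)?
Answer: 0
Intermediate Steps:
A(d, J) = -2 + d
a(S) = -3 + 21/S
s(t) = 36*t (s(t) = 18*(2*t) = 36*t)
(s(3) + sqrt(sqrt(A(-6, 6) - 97) + 125))*a(7) = (36*3 + sqrt(sqrt((-2 - 6) - 97) + 125))*(-3 + 21/7) = (108 + sqrt(sqrt(-8 - 97) + 125))*(-3 + 21*(1/7)) = (108 + sqrt(sqrt(-105) + 125))*(-3 + 3) = (108 + sqrt(I*sqrt(105) + 125))*0 = (108 + sqrt(125 + I*sqrt(105)))*0 = 0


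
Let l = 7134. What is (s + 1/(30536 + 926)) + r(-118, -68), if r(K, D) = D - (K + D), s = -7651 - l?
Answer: -461453153/31462 ≈ -14667.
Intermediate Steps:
s = -14785 (s = -7651 - 1*7134 = -7651 - 7134 = -14785)
r(K, D) = -K (r(K, D) = D - (D + K) = D + (-D - K) = -K)
(s + 1/(30536 + 926)) + r(-118, -68) = (-14785 + 1/(30536 + 926)) - 1*(-118) = (-14785 + 1/31462) + 118 = -465165669/31462 + 118 = -461453153/31462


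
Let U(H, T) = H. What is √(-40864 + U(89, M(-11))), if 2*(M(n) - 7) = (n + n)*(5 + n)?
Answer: 5*I*√1631 ≈ 201.93*I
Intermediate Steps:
M(n) = 7 + n*(5 + n) (M(n) = 7 + ((n + n)*(5 + n))/2 = 7 + ((2*n)*(5 + n))/2 = 7 + (2*n*(5 + n))/2 = 7 + n*(5 + n))
√(-40864 + U(89, M(-11))) = √(-40864 + 89) = √(-40775) = 5*I*√1631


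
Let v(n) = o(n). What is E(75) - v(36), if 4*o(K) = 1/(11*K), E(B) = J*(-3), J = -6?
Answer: 28511/1584 ≈ 17.999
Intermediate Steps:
E(B) = 18 (E(B) = -6*(-3) = 18)
o(K) = 1/(44*K) (o(K) = (1/(11*K))/4 = 1/(44*K))
v(n) = 1/(44*n)
E(75) - v(36) = 18 - 1/(44*36) = 18 - 1*1/1584 = 18 - 1/1584 = 28511/1584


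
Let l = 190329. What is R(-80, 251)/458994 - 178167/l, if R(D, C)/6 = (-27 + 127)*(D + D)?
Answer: -5558287111/4853326057 ≈ -1.1453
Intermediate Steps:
R(D, C) = 1200*D (R(D, C) = 6*((-27 + 127)*(D + D)) = 6*(100*(2*D)) = 6*(200*D) = 1200*D)
R(-80, 251)/458994 - 178167/l = (1200*(-80))/458994 - 178167/190329 = -96000*1/458994 - 178167*1/190329 = -16000/76499 - 59389/63443 = -5558287111/4853326057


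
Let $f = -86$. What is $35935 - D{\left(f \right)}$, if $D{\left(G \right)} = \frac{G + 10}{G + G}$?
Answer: $\frac{1545186}{43} \approx 35935.0$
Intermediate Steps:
$D{\left(G \right)} = \frac{10 + G}{2 G}$
$35935 - D{\left(f \right)} = 35935 - \frac{10 - 86}{2 \left(-86\right)} = 35935 - \frac{1}{2} \left(- \frac{1}{86}\right) \left(-76\right) = 35935 - \frac{19}{43} = \frac{1545186}{43}$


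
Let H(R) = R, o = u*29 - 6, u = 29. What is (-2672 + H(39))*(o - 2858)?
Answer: 5326559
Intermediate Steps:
o = 835 (o = 29*29 - 6 = 841 - 6 = 835)
(-2672 + H(39))*(o - 2858) = (-2672 + 39)*(835 - 2858) = -2633*(-2023) = 5326559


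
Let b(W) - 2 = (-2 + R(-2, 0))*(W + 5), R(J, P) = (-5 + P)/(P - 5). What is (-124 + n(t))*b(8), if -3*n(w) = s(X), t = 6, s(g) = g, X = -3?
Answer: 1353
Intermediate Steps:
n(w) = 1 (n(w) = -⅓*(-3) = 1)
R(J, P) = 1 (R(J, P) = (-5 + P)/(-5 + P) = 1)
b(W) = -3 - W (b(W) = 2 + (-2 + 1)*(W + 5) = 2 - (5 + W) = 2 + (-5 - W) = -3 - W)
(-124 + n(t))*b(8) = (-124 + 1)*(-3 - 1*8) = -123*(-3 - 8) = -123*(-11) = 1353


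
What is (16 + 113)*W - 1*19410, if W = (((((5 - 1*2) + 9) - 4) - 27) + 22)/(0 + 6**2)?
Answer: -77597/4 ≈ -19399.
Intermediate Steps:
W = 1/12 (W = (((((5 - 2) + 9) - 4) - 27) + 22)/(0 + 36) = ((((3 + 9) - 4) - 27) + 22)/36 = (((12 - 4) - 27) + 22)*(1/36) = ((8 - 27) + 22)*(1/36) = (-19 + 22)*(1/36) = 3*(1/36) = 1/12 ≈ 0.083333)
(16 + 113)*W - 1*19410 = (16 + 113)*(1/12) - 1*19410 = 129*(1/12) - 19410 = 43/4 - 19410 = -77597/4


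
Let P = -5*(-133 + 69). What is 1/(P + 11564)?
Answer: 1/11884 ≈ 8.4147e-5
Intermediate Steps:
P = 320 (P = -5*(-64) = 320)
1/(P + 11564) = 1/(320 + 11564) = 1/11884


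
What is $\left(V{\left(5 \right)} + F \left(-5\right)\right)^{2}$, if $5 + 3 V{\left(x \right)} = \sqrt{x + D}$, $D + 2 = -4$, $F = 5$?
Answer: $\frac{\left(80 - i\right)^{2}}{9} \approx 711.0 - 17.778 i$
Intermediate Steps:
$D = -6$ ($D = -2 - 4 = -6$)
$V{\left(x \right)} = - \frac{5}{3} + \frac{\sqrt{-6 + x}}{3}$ ($V{\left(x \right)} = - \frac{5}{3} + \frac{\sqrt{x - 6}}{3} = - \frac{5}{3} + \frac{\sqrt{-6 + x}}{3}$)
$\left(V{\left(5 \right)} + F \left(-5\right)\right)^{2} = \left(\left(- \frac{5}{3} + \frac{\sqrt{-6 + 5}}{3}\right) + 5 \left(-5\right)\right)^{2} = \left(\left(- \frac{5}{3} + \frac{\sqrt{-1}}{3}\right) - 25\right)^{2} = \left(\left(- \frac{5}{3} + \frac{i}{3}\right) - 25\right)^{2} = \left(- \frac{80}{3} + \frac{i}{3}\right)^{2}$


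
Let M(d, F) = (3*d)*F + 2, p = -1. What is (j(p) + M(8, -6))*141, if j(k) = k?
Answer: -20163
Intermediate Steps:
M(d, F) = 2 + 3*F*d (M(d, F) = 3*F*d + 2 = 2 + 3*F*d)
(j(p) + M(8, -6))*141 = (-1 + (2 + 3*(-6)*8))*141 = (-1 + (2 - 144))*141 = (-1 - 142)*141 = -143*141 = -20163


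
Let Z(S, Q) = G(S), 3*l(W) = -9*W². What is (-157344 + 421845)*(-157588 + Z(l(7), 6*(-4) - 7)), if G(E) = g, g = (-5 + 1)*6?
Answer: -41688531612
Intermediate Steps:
l(W) = -3*W² (l(W) = (-9*W²)/3 = -3*W²)
g = -24 (g = -4*6 = -24)
G(E) = -24
Z(S, Q) = -24
(-157344 + 421845)*(-157588 + Z(l(7), 6*(-4) - 7)) = (-157344 + 421845)*(-157588 - 24) = 264501*(-157612) = -41688531612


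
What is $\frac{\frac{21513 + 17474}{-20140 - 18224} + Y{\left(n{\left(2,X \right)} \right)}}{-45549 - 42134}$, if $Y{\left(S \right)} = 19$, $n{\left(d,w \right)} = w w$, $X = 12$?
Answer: $- \frac{689929}{3363870612} \approx -0.0002051$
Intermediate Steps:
$n{\left(d,w \right)} = w^{2}$
$\frac{\frac{21513 + 17474}{-20140 - 18224} + Y{\left(n{\left(2,X \right)} \right)}}{-45549 - 42134} = \frac{\frac{21513 + 17474}{-20140 - 18224} + 19}{-45549 - 42134} = \frac{\frac{38987}{-38364} + 19}{-87683} = \left(38987 \left(- \frac{1}{38364}\right) + 19\right) \left(- \frac{1}{87683}\right) = \left(- \frac{38987}{38364} + 19\right) \left(- \frac{1}{87683}\right) = \frac{689929}{38364} \left(- \frac{1}{87683}\right) = - \frac{689929}{3363870612}$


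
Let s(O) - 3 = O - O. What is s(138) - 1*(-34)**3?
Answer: 39307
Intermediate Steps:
s(O) = 3 (s(O) = 3 + (O - O) = 3 + 0 = 3)
s(138) - 1*(-34)**3 = 3 - 1*(-34)**3 = 3 - 1*(-39304) = 3 + 39304 = 39307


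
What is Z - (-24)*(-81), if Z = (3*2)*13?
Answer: -1866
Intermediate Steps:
Z = 78 (Z = 6*13 = 78)
Z - (-24)*(-81) = 78 - (-24)*(-81) = 78 - 1*1944 = 78 - 1944 = -1866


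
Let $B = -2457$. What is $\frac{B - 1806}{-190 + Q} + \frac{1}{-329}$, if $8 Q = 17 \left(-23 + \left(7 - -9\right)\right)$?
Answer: $\frac{11218577}{539231} \approx 20.805$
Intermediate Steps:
$Q = - \frac{119}{8}$ ($Q = \frac{17 \left(-23 + \left(7 - -9\right)\right)}{8} = \frac{17 \left(-23 + \left(7 + 9\right)\right)}{8} = \frac{17 \left(-23 + 16\right)}{8} = \frac{17 \left(-7\right)}{8} = \frac{1}{8} \left(-119\right) = - \frac{119}{8} \approx -14.875$)
$\frac{B - 1806}{-190 + Q} + \frac{1}{-329} = \frac{-2457 - 1806}{-190 - \frac{119}{8}} + \frac{1}{-329} = \frac{-2457 - 1806}{- \frac{1639}{8}} - \frac{1}{329} = \left(-2457 - 1806\right) \left(- \frac{8}{1639}\right) - \frac{1}{329} = \left(-4263\right) \left(- \frac{8}{1639}\right) - \frac{1}{329} = \frac{34104}{1639} - \frac{1}{329} = \frac{11218577}{539231}$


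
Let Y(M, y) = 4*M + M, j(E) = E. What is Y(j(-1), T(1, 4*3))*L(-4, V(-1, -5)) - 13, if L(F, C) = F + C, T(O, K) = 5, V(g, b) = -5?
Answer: 32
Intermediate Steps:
L(F, C) = C + F
Y(M, y) = 5*M
Y(j(-1), T(1, 4*3))*L(-4, V(-1, -5)) - 13 = (5*(-1))*(-5 - 4) - 13 = -5*(-9) - 13 = 45 - 13 = 32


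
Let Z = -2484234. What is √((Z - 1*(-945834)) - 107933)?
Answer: I*√1646333 ≈ 1283.1*I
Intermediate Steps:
√((Z - 1*(-945834)) - 107933) = √((-2484234 - 1*(-945834)) - 107933) = √((-2484234 + 945834) - 107933) = √(-1538400 - 107933) = √(-1646333) = I*√1646333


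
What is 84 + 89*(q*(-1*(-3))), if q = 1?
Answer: 351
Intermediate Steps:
84 + 89*(q*(-1*(-3))) = 84 + 89*(1*(-1*(-3))) = 84 + 89*(1*3) = 84 + 89*3 = 84 + 267 = 351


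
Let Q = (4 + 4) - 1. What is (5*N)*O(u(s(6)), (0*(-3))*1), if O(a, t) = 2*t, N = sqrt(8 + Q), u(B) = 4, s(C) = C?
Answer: 0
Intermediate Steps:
Q = 7 (Q = 8 - 1 = 7)
N = sqrt(15) (N = sqrt(8 + 7) = sqrt(15) ≈ 3.8730)
(5*N)*O(u(s(6)), (0*(-3))*1) = (5*sqrt(15))*(2*((0*(-3))*1)) = (5*sqrt(15))*(2*(0*1)) = (5*sqrt(15))*(2*0) = (5*sqrt(15))*0 = 0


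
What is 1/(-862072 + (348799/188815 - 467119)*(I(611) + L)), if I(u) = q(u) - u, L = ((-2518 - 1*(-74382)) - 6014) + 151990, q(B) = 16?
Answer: -3433/348379905911950 ≈ -9.8542e-12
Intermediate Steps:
L = 217840 (L = ((-2518 + 74382) - 6014) + 151990 = (71864 - 6014) + 151990 = 65850 + 151990 = 217840)
I(u) = 16 - u
1/(-862072 + (348799/188815 - 467119)*(I(611) + L)) = 1/(-862072 + (348799/188815 - 467119)*((16 - 1*611) + 217840)) = 1/(-862072 + (348799*(1/188815) - 467119)*((16 - 611) + 217840)) = 1/(-862072 + (31709/17165 - 467119)*(-595 + 217840)) = 1/(-862072 - 8018065926/17165*217245) = 1/(-862072 - 348376946418774/3433) = 1/(-348379905911950/3433) = -3433/348379905911950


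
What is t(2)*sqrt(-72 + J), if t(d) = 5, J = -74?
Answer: 5*I*sqrt(146) ≈ 60.415*I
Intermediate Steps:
t(2)*sqrt(-72 + J) = 5*sqrt(-72 - 74) = 5*sqrt(-146) = 5*(I*sqrt(146)) = 5*I*sqrt(146)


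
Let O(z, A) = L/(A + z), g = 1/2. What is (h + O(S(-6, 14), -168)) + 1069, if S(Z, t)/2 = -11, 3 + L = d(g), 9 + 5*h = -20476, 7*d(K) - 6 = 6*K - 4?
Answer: -2013612/665 ≈ -3028.0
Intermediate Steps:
g = 1/2 ≈ 0.50000
d(K) = 2/7 + 6*K/7 (d(K) = 6/7 + (6*K - 4)/7 = 6/7 + (-4 + 6*K)/7 = 6/7 + (-4/7 + 6*K/7) = 2/7 + 6*K/7)
h = -4097 (h = -9/5 + (1/5)*(-20476) = -9/5 - 20476/5 = -4097)
L = -16/7 (L = -3 + (2/7 + (6/7)*(1/2)) = -3 + (2/7 + 3/7) = -3 + 5/7 = -16/7 ≈ -2.2857)
S(Z, t) = -22 (S(Z, t) = 2*(-11) = -22)
O(z, A) = -16/(7*(A + z))
(h + O(S(-6, 14), -168)) + 1069 = (-4097 - 16/(7*(-168) + 7*(-22))) + 1069 = (-4097 - 16/(-1176 - 154)) + 1069 = (-4097 - 16/(-1330)) + 1069 = (-4097 - 16*(-1/1330)) + 1069 = (-4097 + 8/665) + 1069 = -2724497/665 + 1069 = -2013612/665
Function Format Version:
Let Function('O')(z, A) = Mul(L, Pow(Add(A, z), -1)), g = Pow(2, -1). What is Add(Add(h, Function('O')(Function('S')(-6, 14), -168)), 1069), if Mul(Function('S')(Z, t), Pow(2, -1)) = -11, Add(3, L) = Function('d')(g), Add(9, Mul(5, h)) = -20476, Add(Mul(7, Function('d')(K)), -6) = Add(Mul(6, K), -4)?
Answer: Rational(-2013612, 665) ≈ -3028.0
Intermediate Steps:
g = Rational(1, 2) ≈ 0.50000
Function('d')(K) = Add(Rational(2, 7), Mul(Rational(6, 7), K)) (Function('d')(K) = Add(Rational(6, 7), Mul(Rational(1, 7), Add(Mul(6, K), -4))) = Add(Rational(6, 7), Mul(Rational(1, 7), Add(-4, Mul(6, K)))) = Add(Rational(6, 7), Add(Rational(-4, 7), Mul(Rational(6, 7), K))) = Add(Rational(2, 7), Mul(Rational(6, 7), K)))
h = -4097 (h = Add(Rational(-9, 5), Mul(Rational(1, 5), -20476)) = Add(Rational(-9, 5), Rational(-20476, 5)) = -4097)
L = Rational(-16, 7) (L = Add(-3, Add(Rational(2, 7), Mul(Rational(6, 7), Rational(1, 2)))) = Add(-3, Add(Rational(2, 7), Rational(3, 7))) = Add(-3, Rational(5, 7)) = Rational(-16, 7) ≈ -2.2857)
Function('S')(Z, t) = -22 (Function('S')(Z, t) = Mul(2, -11) = -22)
Function('O')(z, A) = Mul(Rational(-16, 7), Pow(Add(A, z), -1))
Add(Add(h, Function('O')(Function('S')(-6, 14), -168)), 1069) = Add(Add(-4097, Mul(-16, Pow(Add(Mul(7, -168), Mul(7, -22)), -1))), 1069) = Add(Add(-4097, Mul(-16, Pow(Add(-1176, -154), -1))), 1069) = Add(Add(-4097, Mul(-16, Pow(-1330, -1))), 1069) = Add(Add(-4097, Mul(-16, Rational(-1, 1330))), 1069) = Add(Add(-4097, Rational(8, 665)), 1069) = Add(Rational(-2724497, 665), 1069) = Rational(-2013612, 665)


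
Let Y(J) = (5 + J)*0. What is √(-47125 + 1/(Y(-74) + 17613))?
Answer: 68*I*√351283457/5871 ≈ 217.08*I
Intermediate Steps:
Y(J) = 0
√(-47125 + 1/(Y(-74) + 17613)) = √(-47125 + 1/(0 + 17613)) = √(-47125 + 1/17613) = √(-830012624/17613) = 68*I*√351283457/5871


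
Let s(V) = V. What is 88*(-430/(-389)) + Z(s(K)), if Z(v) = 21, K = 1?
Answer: 46009/389 ≈ 118.28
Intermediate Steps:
88*(-430/(-389)) + Z(s(K)) = 88*(-430/(-389)) + 21 = 88*(-430*(-1/389)) + 21 = 88*(430/389) + 21 = 37840/389 + 21 = 46009/389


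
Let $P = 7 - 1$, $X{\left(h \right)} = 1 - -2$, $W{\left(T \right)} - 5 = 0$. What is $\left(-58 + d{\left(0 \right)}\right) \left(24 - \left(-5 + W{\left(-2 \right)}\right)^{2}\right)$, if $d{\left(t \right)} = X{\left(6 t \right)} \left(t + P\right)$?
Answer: $-960$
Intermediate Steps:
$W{\left(T \right)} = 5$ ($W{\left(T \right)} = 5 + 0 = 5$)
$X{\left(h \right)} = 3$ ($X{\left(h \right)} = 1 + 2 = 3$)
$P = 6$ ($P = 7 - 1 = 6$)
$d{\left(t \right)} = 18 + 3 t$ ($d{\left(t \right)} = 3 \left(t + 6\right) = 3 \left(6 + t\right) = 18 + 3 t$)
$\left(-58 + d{\left(0 \right)}\right) \left(24 - \left(-5 + W{\left(-2 \right)}\right)^{2}\right) = \left(-58 + \left(18 + 3 \cdot 0\right)\right) \left(24 - \left(-5 + 5\right)^{2}\right) = \left(-58 + \left(18 + 0\right)\right) \left(24 - 0^{2}\right) = \left(-58 + 18\right) \left(24 - 0\right) = - 40 \left(24 + 0\right) = \left(-40\right) 24 = -960$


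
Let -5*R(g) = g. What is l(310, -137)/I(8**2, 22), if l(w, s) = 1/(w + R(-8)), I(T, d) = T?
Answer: 5/99712 ≈ 5.0144e-5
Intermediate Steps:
R(g) = -g/5
l(w, s) = 1/(8/5 + w) (l(w, s) = 1/(w - 1/5*(-8)) = 1/(w + 8/5) = 1/(8/5 + w))
l(310, -137)/I(8**2, 22) = (5/(8 + 5*310))/(8**2) = (5/(8 + 1550))/64 = (5/1558)*(1/64) = 5/99712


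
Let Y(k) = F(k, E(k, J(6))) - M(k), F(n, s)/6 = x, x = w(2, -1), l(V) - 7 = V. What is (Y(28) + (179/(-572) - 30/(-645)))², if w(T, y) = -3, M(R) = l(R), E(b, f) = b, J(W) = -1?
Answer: 1716469439881/604963216 ≈ 2837.3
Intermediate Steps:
l(V) = 7 + V
M(R) = 7 + R
x = -3
F(n, s) = -18 (F(n, s) = 6*(-3) = -18)
Y(k) = -25 - k (Y(k) = -18 - (7 + k) = -18 + (-7 - k) = -25 - k)
(Y(28) + (179/(-572) - 30/(-645)))² = ((-25 - 1*28) + (179/(-572) - 30/(-645)))² = ((-25 - 28) + (179*(-1/572) - 30*(-1/645)))² = (-53 + (-179/572 + 2/43))² = (-53 - 6553/24596)² = (-1310141/24596)² = 1716469439881/604963216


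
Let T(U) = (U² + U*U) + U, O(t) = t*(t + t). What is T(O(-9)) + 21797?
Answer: 74447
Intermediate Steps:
O(t) = 2*t² (O(t) = t*(2*t) = 2*t²)
T(U) = U + 2*U² (T(U) = (U² + U²) + U = 2*U² + U = U + 2*U²)
T(O(-9)) + 21797 = (2*(-9)²)*(1 + 2*(2*(-9)²)) + 21797 = (2*81)*(1 + 2*(2*81)) + 21797 = 162*(1 + 2*162) + 21797 = 162*(1 + 324) + 21797 = 162*325 + 21797 = 52650 + 21797 = 74447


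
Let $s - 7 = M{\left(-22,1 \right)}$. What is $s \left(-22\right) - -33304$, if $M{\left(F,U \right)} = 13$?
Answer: $32864$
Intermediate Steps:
$s = 20$ ($s = 7 + 13 = 20$)
$s \left(-22\right) - -33304 = 20 \left(-22\right) - -33304 = -440 + 33304 = 32864$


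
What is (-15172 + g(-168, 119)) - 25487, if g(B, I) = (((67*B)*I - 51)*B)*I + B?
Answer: 26779543053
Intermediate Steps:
g(B, I) = B + B*I*(-51 + 67*B*I) (g(B, I) = ((67*B*I - 51)*B)*I + B = ((-51 + 67*B*I)*B)*I + B = (B*(-51 + 67*B*I))*I + B = B*I*(-51 + 67*B*I) + B = B + B*I*(-51 + 67*B*I))
(-15172 + g(-168, 119)) - 25487 = (-15172 - 168*(1 - 51*119 + 67*(-168)*119**2)) - 25487 = (-15172 - 168*(1 - 6069 + 67*(-168)*14161)) - 25487 = (-15172 - 168*(1 - 6069 - 159396216)) - 25487 = (-15172 - 168*(-159402284)) - 25487 = (-15172 + 26779583712) - 25487 = 26779568540 - 25487 = 26779543053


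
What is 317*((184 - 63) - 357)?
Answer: -74812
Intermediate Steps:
317*((184 - 63) - 357) = 317*(121 - 357) = 317*(-236) = -74812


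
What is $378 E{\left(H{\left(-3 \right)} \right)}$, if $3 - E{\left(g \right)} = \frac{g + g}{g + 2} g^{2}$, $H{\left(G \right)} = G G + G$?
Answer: $-19278$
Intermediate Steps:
$H{\left(G \right)} = G + G^{2}$ ($H{\left(G \right)} = G^{2} + G = G + G^{2}$)
$E{\left(g \right)} = 3 - \frac{2 g^{3}}{2 + g}$ ($E{\left(g \right)} = 3 - \frac{g + g}{g + 2} g^{2} = 3 - \frac{2 g}{2 + g} g^{2} = 3 - \frac{2 g^{3}}{2 + g}$)
$378 E{\left(H{\left(-3 \right)} \right)} = 378 \frac{6 - 2 \left(- 3 \left(1 - 3\right)\right)^{3} + 3 \left(- 3 \left(1 - 3\right)\right)}{2 - 3 \left(1 - 3\right)} = 378 \frac{6 - 2 \left(\left(-3\right) \left(-2\right)\right)^{3} + 3 \left(\left(-3\right) \left(-2\right)\right)}{2 - -6} = 378 \frac{6 - 2 \cdot 6^{3} + 3 \cdot 6}{2 + 6} = 378 \frac{6 - 432 + 18}{8} = 378 \cdot \frac{1}{8} \left(-408\right) = 378 \left(-51\right) = -19278$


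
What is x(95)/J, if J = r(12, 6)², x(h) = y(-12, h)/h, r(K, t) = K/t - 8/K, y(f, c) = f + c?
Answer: 747/1520 ≈ 0.49145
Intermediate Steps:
y(f, c) = c + f
r(K, t) = -8/K + K/t
x(h) = (-12 + h)/h (x(h) = (h - 12)/h = (-12 + h)/h)
J = 16/9 (J = (-8/12 + 12/6)² = (-8*1/12 + 12*(⅙))² = (-⅔ + 2)² = (4/3)² = 16/9 ≈ 1.7778)
x(95)/J = ((-12 + 95)/95)/(16/9) = ((1/95)*83)*(9/16) = (83/95)*(9/16) = 747/1520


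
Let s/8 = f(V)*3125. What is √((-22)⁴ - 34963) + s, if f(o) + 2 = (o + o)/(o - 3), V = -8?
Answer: -150000/11 + √199293 ≈ -13190.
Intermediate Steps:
f(o) = -2 + 2*o/(-3 + o) (f(o) = -2 + (o + o)/(o - 3) = -2 + (2*o)/(-3 + o) = -2 + 2*o/(-3 + o))
s = -150000/11 (s = 8*((6/(-3 - 8))*3125) = 8*((6/(-11))*3125) = 8*((6*(-1/11))*3125) = 8*(-6/11*3125) = 8*(-18750/11) = -150000/11 ≈ -13636.)
√((-22)⁴ - 34963) + s = √((-22)⁴ - 34963) - 150000/11 = √(234256 - 34963) - 150000/11 = √199293 - 150000/11 = -150000/11 + √199293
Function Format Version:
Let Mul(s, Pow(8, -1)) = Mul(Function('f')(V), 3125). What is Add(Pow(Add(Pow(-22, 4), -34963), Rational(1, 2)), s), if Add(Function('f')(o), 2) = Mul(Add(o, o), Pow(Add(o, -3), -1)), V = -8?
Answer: Add(Rational(-150000, 11), Pow(199293, Rational(1, 2))) ≈ -13190.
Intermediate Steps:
Function('f')(o) = Add(-2, Mul(2, o, Pow(Add(-3, o), -1))) (Function('f')(o) = Add(-2, Mul(Add(o, o), Pow(Add(o, -3), -1))) = Add(-2, Mul(Mul(2, o), Pow(Add(-3, o), -1))) = Add(-2, Mul(2, o, Pow(Add(-3, o), -1))))
s = Rational(-150000, 11) (s = Mul(8, Mul(Mul(6, Pow(Add(-3, -8), -1)), 3125)) = Mul(8, Mul(Mul(6, Pow(-11, -1)), 3125)) = Mul(8, Mul(Mul(6, Rational(-1, 11)), 3125)) = Mul(8, Mul(Rational(-6, 11), 3125)) = Mul(8, Rational(-18750, 11)) = Rational(-150000, 11) ≈ -13636.)
Add(Pow(Add(Pow(-22, 4), -34963), Rational(1, 2)), s) = Add(Pow(Add(Pow(-22, 4), -34963), Rational(1, 2)), Rational(-150000, 11)) = Add(Pow(Add(234256, -34963), Rational(1, 2)), Rational(-150000, 11)) = Add(Pow(199293, Rational(1, 2)), Rational(-150000, 11)) = Add(Rational(-150000, 11), Pow(199293, Rational(1, 2)))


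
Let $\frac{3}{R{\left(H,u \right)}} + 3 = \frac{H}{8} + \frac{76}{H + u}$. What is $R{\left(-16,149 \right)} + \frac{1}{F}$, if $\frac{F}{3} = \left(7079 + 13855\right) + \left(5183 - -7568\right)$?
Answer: $- \frac{2122124}{3132705} \approx -0.67741$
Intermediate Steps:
$R{\left(H,u \right)} = \frac{3}{-3 + \frac{76}{H + u} + \frac{H}{8}}$ ($R{\left(H,u \right)} = \frac{3}{-3 + \left(\frac{H}{8} + \frac{76}{H + u}\right)} = \frac{3}{-3 + \left(\frac{76}{H + u} + \frac{H}{8}\right)} = \frac{3}{-3 + \frac{76}{H + u} + \frac{H}{8}}$)
$F = 101055$ ($F = 3 \left(\left(7079 + 13855\right) + \left(5183 - -7568\right)\right) = 3 \left(20934 + \left(5183 + 7568\right)\right) = 3 \left(20934 + 12751\right) = 3 \cdot 33685 = 101055$)
$R{\left(-16,149 \right)} + \frac{1}{F} = \frac{24 \left(-16 + 149\right)}{608 + \left(-16\right)^{2} - -384 - 3576 - 2384} + \frac{1}{101055} = 24 \frac{1}{608 + 256 + 384 - 3576 - 2384} \cdot 133 + \frac{1}{101055} = 24 \frac{1}{-4712} \cdot 133 + \frac{1}{101055} = 24 \left(- \frac{1}{4712}\right) 133 + \frac{1}{101055} = - \frac{21}{31} + \frac{1}{101055} = - \frac{2122124}{3132705}$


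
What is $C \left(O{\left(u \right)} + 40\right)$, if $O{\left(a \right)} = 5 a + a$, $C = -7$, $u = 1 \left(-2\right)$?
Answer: $-196$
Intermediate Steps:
$u = -2$
$O{\left(a \right)} = 6 a$
$C \left(O{\left(u \right)} + 40\right) = - 7 \left(6 \left(-2\right) + 40\right) = - 7 \left(-12 + 40\right) = \left(-7\right) 28 = -196$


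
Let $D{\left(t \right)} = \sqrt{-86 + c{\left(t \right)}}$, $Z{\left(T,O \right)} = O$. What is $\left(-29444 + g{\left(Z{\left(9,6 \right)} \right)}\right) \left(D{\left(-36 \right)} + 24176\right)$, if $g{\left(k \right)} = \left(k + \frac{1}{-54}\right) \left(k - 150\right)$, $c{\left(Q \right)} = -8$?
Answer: $- \frac{2197985216}{3} - \frac{90916 i \sqrt{94}}{3} \approx -7.3266 \cdot 10^{8} - 2.9382 \cdot 10^{5} i$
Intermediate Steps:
$g{\left(k \right)} = \left(-150 + k\right) \left(- \frac{1}{54} + k\right)$ ($g{\left(k \right)} = \left(k - \frac{1}{54}\right) \left(-150 + k\right) = \left(- \frac{1}{54} + k\right) \left(-150 + k\right) = \left(-150 + k\right) \left(- \frac{1}{54} + k\right)$)
$D{\left(t \right)} = i \sqrt{94}$ ($D{\left(t \right)} = \sqrt{-86 - 8} = \sqrt{-94} = i \sqrt{94}$)
$\left(-29444 + g{\left(Z{\left(9,6 \right)} \right)}\right) \left(D{\left(-36 \right)} + 24176\right) = \left(-29444 + \left(\frac{25}{9} + 6^{2} - \frac{8101}{9}\right)\right) \left(i \sqrt{94} + 24176\right) = \left(-29444 + \left(\frac{25}{9} + 36 - \frac{8101}{9}\right)\right) \left(24176 + i \sqrt{94}\right) = \left(-29444 - \frac{2584}{3}\right) \left(24176 + i \sqrt{94}\right) = - \frac{90916 \left(24176 + i \sqrt{94}\right)}{3} = - \frac{2197985216}{3} - \frac{90916 i \sqrt{94}}{3}$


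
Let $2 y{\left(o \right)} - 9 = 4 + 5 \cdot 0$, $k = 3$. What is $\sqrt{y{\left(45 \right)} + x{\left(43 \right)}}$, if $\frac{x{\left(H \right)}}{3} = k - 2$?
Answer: $\frac{\sqrt{38}}{2} \approx 3.0822$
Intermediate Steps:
$y{\left(o \right)} = \frac{13}{2}$ ($y{\left(o \right)} = \frac{9}{2} + \frac{4 + 5 \cdot 0}{2} = \frac{9}{2} + \frac{4 + 0}{2} = \frac{9}{2} + \frac{1}{2} \cdot 4 = \frac{9}{2} + 2 = \frac{13}{2}$)
$x{\left(H \right)} = 3$ ($x{\left(H \right)} = 3 \left(3 - 2\right) = 3 \cdot 1 = 3$)
$\sqrt{y{\left(45 \right)} + x{\left(43 \right)}} = \sqrt{\frac{13}{2} + 3} = \sqrt{\frac{19}{2}} = \frac{\sqrt{38}}{2}$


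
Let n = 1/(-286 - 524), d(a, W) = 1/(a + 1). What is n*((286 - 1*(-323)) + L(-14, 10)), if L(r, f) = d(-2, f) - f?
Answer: -299/405 ≈ -0.73827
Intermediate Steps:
d(a, W) = 1/(1 + a)
n = -1/810 (n = 1/(-810) = -1/810 ≈ -0.0012346)
L(r, f) = -1 - f (L(r, f) = 1/(1 - 2) - f = 1/(-1) - f = -1 - f)
n*((286 - 1*(-323)) + L(-14, 10)) = -((286 - 1*(-323)) + (-1 - 1*10))/810 = -((286 + 323) + (-1 - 10))/810 = -(609 - 11)/810 = -1/810*598 = -299/405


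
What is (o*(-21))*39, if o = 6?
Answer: -4914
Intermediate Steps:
(o*(-21))*39 = (6*(-21))*39 = -126*39 = -4914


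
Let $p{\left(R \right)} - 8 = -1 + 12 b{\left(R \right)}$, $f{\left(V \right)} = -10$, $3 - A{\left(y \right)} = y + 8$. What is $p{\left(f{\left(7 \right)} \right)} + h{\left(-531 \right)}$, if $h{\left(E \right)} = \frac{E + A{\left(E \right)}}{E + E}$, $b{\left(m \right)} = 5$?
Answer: $\frac{71159}{1062} \approx 67.005$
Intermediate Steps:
$A{\left(y \right)} = -5 - y$ ($A{\left(y \right)} = 3 - \left(y + 8\right) = 3 - \left(8 + y\right) = -5 - y$)
$p{\left(R \right)} = 67$ ($p{\left(R \right)} = 8 + \left(-1 + 12 \cdot 5\right) = 8 + \left(-1 + 60\right) = 8 + 59 = 67$)
$h{\left(E \right)} = - \frac{5}{2 E}$ ($h{\left(E \right)} = \frac{E - \left(5 + E\right)}{E + E} = - \frac{5}{2 E}$)
$p{\left(f{\left(7 \right)} \right)} + h{\left(-531 \right)} = 67 - \frac{5}{2 \left(-531\right)} = 67 - - \frac{5}{1062} = 67 + \frac{5}{1062} = \frac{71159}{1062}$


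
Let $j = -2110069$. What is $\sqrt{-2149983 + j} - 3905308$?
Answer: $-3905308 + 2 i \sqrt{1065013} \approx -3.9053 \cdot 10^{6} + 2064.0 i$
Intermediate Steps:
$\sqrt{-2149983 + j} - 3905308 = \sqrt{-2149983 - 2110069} - 3905308 = \sqrt{-4260052} - 3905308 = 2 i \sqrt{1065013} - 3905308 = -3905308 + 2 i \sqrt{1065013}$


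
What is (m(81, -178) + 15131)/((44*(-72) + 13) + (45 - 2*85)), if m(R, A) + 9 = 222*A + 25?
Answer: 24369/3280 ≈ 7.4296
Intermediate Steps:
m(R, A) = 16 + 222*A (m(R, A) = -9 + (222*A + 25) = -9 + (25 + 222*A) = 16 + 222*A)
(m(81, -178) + 15131)/((44*(-72) + 13) + (45 - 2*85)) = ((16 + 222*(-178)) + 15131)/((44*(-72) + 13) + (45 - 2*85)) = ((16 - 39516) + 15131)/((-3168 + 13) + (45 - 170)) = (-39500 + 15131)/(-3155 - 125) = -24369/(-3280) = -24369*(-1/3280) = 24369/3280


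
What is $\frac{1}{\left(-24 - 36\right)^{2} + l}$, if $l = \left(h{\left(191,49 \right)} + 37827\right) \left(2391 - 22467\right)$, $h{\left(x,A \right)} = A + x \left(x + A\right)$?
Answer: $- \frac{1}{1680678816} \approx -5.95 \cdot 10^{-10}$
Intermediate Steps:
$h{\left(x,A \right)} = A + x \left(A + x\right)$
$l = -1680682416$ ($l = \left(\left(49 + 191^{2} + 49 \cdot 191\right) + 37827\right) \left(2391 - 22467\right) = \left(\left(49 + 36481 + 9359\right) + 37827\right) \left(-20076\right) = \left(45889 + 37827\right) \left(-20076\right) = 83716 \left(-20076\right) = -1680682416$)
$\frac{1}{\left(-24 - 36\right)^{2} + l} = \frac{1}{\left(-24 - 36\right)^{2} - 1680682416} = \frac{1}{\left(-60\right)^{2} - 1680682416} = \frac{1}{3600 - 1680682416} = \frac{1}{-1680678816} = - \frac{1}{1680678816}$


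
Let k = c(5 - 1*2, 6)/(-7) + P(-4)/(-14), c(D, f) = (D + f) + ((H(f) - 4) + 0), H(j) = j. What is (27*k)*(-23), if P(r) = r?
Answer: 5589/7 ≈ 798.43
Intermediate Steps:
c(D, f) = -4 + D + 2*f (c(D, f) = (D + f) + ((f - 4) + 0) = (D + f) + ((-4 + f) + 0) = (D + f) + (-4 + f) = -4 + D + 2*f)
k = -9/7 (k = (-4 + (5 - 1*2) + 2*6)/(-7) - 4/(-14) = (-4 + (5 - 2) + 12)*(-⅐) - 4*(-1/14) = (-4 + 3 + 12)*(-⅐) + 2/7 = 11*(-⅐) + 2/7 = -11/7 + 2/7 = -9/7 ≈ -1.2857)
(27*k)*(-23) = (27*(-9/7))*(-23) = -243/7*(-23) = 5589/7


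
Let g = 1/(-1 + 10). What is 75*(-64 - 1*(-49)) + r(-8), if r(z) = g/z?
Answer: -81001/72 ≈ -1125.0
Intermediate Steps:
g = ⅑ (g = 1/9 = ⅑ ≈ 0.11111)
r(z) = 1/(9*z)
75*(-64 - 1*(-49)) + r(-8) = 75*(-64 - 1*(-49)) + (⅑)/(-8) = 75*(-64 + 49) + (⅑)*(-⅛) = 75*(-15) - 1/72 = -1125 - 1/72 = -81001/72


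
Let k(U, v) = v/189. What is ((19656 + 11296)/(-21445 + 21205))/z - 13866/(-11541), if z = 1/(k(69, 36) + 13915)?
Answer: -4349397249557/2423610 ≈ -1.7946e+6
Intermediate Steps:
k(U, v) = v/189 (k(U, v) = v*(1/189) = v/189)
z = 21/292219 (z = 1/((1/189)*36 + 13915) = 1/(4/21 + 13915) = 1/(292219/21) = 21/292219 ≈ 7.1864e-5)
((19656 + 11296)/(-21445 + 21205))/z - 13866/(-11541) = ((19656 + 11296)/(-21445 + 21205))/(21/292219) - 13866/(-11541) = (30952/(-240))*(292219/21) - 13866*(-1/11541) = (30952*(-1/240))*(292219/21) + 4622/3847 = -3869/30*292219/21 + 4622/3847 = -1130595311/630 + 4622/3847 = -4349397249557/2423610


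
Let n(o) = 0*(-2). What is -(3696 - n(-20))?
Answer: -3696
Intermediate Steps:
n(o) = 0
-(3696 - n(-20)) = -(3696 - 1*0) = -(3696 + 0) = -1*3696 = -3696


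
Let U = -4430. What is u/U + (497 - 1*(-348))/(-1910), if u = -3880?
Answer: 73349/169226 ≈ 0.43344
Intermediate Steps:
u/U + (497 - 1*(-348))/(-1910) = -3880/(-4430) + (497 - 1*(-348))/(-1910) = -3880*(-1/4430) + (497 + 348)*(-1/1910) = 388/443 + 845*(-1/1910) = 388/443 - 169/382 = 73349/169226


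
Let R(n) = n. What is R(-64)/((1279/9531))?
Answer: -609984/1279 ≈ -476.92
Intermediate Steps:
R(-64)/((1279/9531)) = -64/(1279/9531) = -64/(1279*(1/9531)) = -64/1279/9531 = -64*9531/1279 = -609984/1279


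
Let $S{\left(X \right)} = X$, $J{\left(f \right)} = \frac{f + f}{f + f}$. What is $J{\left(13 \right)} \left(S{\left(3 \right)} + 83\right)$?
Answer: $86$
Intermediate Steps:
$J{\left(f \right)} = 1$ ($J{\left(f \right)} = \frac{2 f}{2 f} = 2 f \frac{1}{2 f} = 1$)
$J{\left(13 \right)} \left(S{\left(3 \right)} + 83\right) = 1 \left(3 + 83\right) = 1 \cdot 86 = 86$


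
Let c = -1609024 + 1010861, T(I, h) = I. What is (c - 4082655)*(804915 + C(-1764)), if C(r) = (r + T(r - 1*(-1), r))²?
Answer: -61995768038792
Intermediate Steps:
c = -598163
C(r) = (1 + 2*r)² (C(r) = (r + (r - 1*(-1)))² = (r + (r + 1))² = (r + (1 + r))² = (1 + 2*r)²)
(c - 4082655)*(804915 + C(-1764)) = (-598163 - 4082655)*(804915 + (1 + 2*(-1764))²) = -4680818*(804915 + (1 - 3528)²) = -4680818*(804915 + (-3527)²) = -4680818*(804915 + 12439729) = -4680818*13244644 = -61995768038792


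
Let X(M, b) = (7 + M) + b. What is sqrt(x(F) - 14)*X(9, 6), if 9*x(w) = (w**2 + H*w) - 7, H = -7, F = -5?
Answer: 22*I*sqrt(73)/3 ≈ 62.656*I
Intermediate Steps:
X(M, b) = 7 + M + b
x(w) = -7/9 - 7*w/9 + w**2/9 (x(w) = ((w**2 - 7*w) - 7)/9 = (-7 + w**2 - 7*w)/9 = -7/9 - 7*w/9 + w**2/9)
sqrt(x(F) - 14)*X(9, 6) = sqrt((-7/9 - 7/9*(-5) + (1/9)*(-5)**2) - 14)*(7 + 9 + 6) = sqrt((-7/9 + 35/9 + (1/9)*25) - 14)*22 = sqrt((-7/9 + 35/9 + 25/9) - 14)*22 = sqrt(53/9 - 14)*22 = sqrt(-73/9)*22 = (I*sqrt(73)/3)*22 = 22*I*sqrt(73)/3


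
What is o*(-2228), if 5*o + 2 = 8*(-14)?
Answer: 253992/5 ≈ 50798.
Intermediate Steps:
o = -114/5 (o = -2/5 + (8*(-14))/5 = -2/5 + (1/5)*(-112) = -2/5 - 112/5 = -114/5 ≈ -22.800)
o*(-2228) = -114/5*(-2228) = 253992/5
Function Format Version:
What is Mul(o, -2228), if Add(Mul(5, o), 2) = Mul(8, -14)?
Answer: Rational(253992, 5) ≈ 50798.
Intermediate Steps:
o = Rational(-114, 5) (o = Add(Rational(-2, 5), Mul(Rational(1, 5), Mul(8, -14))) = Add(Rational(-2, 5), Mul(Rational(1, 5), -112)) = Add(Rational(-2, 5), Rational(-112, 5)) = Rational(-114, 5) ≈ -22.800)
Mul(o, -2228) = Mul(Rational(-114, 5), -2228) = Rational(253992, 5)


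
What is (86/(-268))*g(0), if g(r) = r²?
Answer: 0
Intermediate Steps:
(86/(-268))*g(0) = (86/(-268))*0² = (86*(-1/268))*0 = -43/134*0 = 0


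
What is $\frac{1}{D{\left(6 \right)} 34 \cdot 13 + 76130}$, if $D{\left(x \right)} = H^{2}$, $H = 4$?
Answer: $\frac{1}{83202} \approx 1.2019 \cdot 10^{-5}$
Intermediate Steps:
$D{\left(x \right)} = 16$ ($D{\left(x \right)} = 4^{2} = 16$)
$\frac{1}{D{\left(6 \right)} 34 \cdot 13 + 76130} = \frac{1}{16 \cdot 34 \cdot 13 + 76130} = \frac{1}{544 \cdot 13 + 76130} = \frac{1}{7072 + 76130} = \frac{1}{83202}$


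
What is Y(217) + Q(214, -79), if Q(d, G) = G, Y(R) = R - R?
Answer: -79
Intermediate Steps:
Y(R) = 0
Y(217) + Q(214, -79) = 0 - 79 = -79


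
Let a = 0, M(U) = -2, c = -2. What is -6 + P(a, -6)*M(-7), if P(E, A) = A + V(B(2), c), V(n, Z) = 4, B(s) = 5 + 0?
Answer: -2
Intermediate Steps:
B(s) = 5
P(E, A) = 4 + A (P(E, A) = A + 4 = 4 + A)
-6 + P(a, -6)*M(-7) = -6 + (4 - 6)*(-2) = -6 - 2*(-2) = -6 + 4 = -2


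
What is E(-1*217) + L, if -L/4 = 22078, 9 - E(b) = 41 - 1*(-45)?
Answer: -88389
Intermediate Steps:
E(b) = -77 (E(b) = 9 - (41 - 1*(-45)) = 9 - (41 + 45) = 9 - 1*86 = 9 - 86 = -77)
L = -88312 (L = -4*22078 = -88312)
E(-1*217) + L = -77 - 88312 = -88389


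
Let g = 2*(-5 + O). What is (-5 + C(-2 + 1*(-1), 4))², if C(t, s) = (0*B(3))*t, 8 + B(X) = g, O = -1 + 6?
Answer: 25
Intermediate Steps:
O = 5
g = 0 (g = 2*(-5 + 5) = 2*0 = 0)
B(X) = -8 (B(X) = -8 + 0 = -8)
C(t, s) = 0 (C(t, s) = (0*(-8))*t = 0*t = 0)
(-5 + C(-2 + 1*(-1), 4))² = (-5 + 0)² = (-5)² = 25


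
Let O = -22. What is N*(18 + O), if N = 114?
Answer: -456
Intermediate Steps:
N*(18 + O) = 114*(18 - 22) = 114*(-4) = -456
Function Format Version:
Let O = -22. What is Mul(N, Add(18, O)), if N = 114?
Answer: -456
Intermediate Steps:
Mul(N, Add(18, O)) = Mul(114, Add(18, -22)) = Mul(114, -4) = -456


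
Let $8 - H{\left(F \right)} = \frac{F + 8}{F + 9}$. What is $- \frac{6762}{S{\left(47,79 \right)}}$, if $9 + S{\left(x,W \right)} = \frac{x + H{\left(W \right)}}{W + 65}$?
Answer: $\frac{85688064}{109295} \approx 784.01$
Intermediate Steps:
$H{\left(F \right)} = 8 - \frac{8 + F}{9 + F}$ ($H{\left(F \right)} = 8 - \frac{F + 8}{F + 9} = 8 - \frac{8 + F}{9 + F}$)
$S{\left(x,W \right)} = -9 + \frac{x + \frac{64 + 7 W}{9 + W}}{65 + W}$ ($S{\left(x,W \right)} = -9 + \frac{x + \frac{64 + 7 W}{9 + W}}{W + 65} = -9 + \frac{x + \frac{64 + 7 W}{9 + W}}{65 + W}$)
$- \frac{6762}{S{\left(47,79 \right)}} = - \frac{6762}{\frac{1}{9 + 79} \frac{1}{65 + 79} \left(64 + 7 \cdot 79 - \left(9 + 79\right) \left(585 - 47 + 9 \cdot 79\right)\right)} = - \frac{6762}{\frac{1}{88} \cdot \frac{1}{144} \left(64 + 553 - 88 \left(585 - 47 + 711\right)\right)} = - \frac{6762}{\frac{1}{88} \cdot \frac{1}{144} \left(64 + 553 - 88 \cdot 1249\right)} = - \frac{6762}{\frac{1}{88} \cdot \frac{1}{144} \left(64 + 553 - 109912\right)} = - \frac{6762}{\frac{1}{88} \cdot \frac{1}{144} \left(-109295\right)} = - \frac{6762}{- \frac{109295}{12672}} = \left(-6762\right) \left(- \frac{12672}{109295}\right) = \frac{85688064}{109295}$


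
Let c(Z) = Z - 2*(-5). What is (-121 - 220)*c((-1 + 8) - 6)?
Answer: -3751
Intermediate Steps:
c(Z) = 10 + Z (c(Z) = Z + 10 = 10 + Z)
(-121 - 220)*c((-1 + 8) - 6) = (-121 - 220)*(10 + ((-1 + 8) - 6)) = -341*(10 + (7 - 6)) = -341*(10 + 1) = -341*11 = -3751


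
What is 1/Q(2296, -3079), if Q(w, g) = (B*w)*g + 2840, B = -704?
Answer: 1/4976849176 ≈ 2.0093e-10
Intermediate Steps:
Q(w, g) = 2840 - 704*g*w (Q(w, g) = (-704*w)*g + 2840 = -704*g*w + 2840 = 2840 - 704*g*w)
1/Q(2296, -3079) = 1/(2840 - 704*(-3079)*2296) = 1/(2840 + 4976846336) = 1/4976849176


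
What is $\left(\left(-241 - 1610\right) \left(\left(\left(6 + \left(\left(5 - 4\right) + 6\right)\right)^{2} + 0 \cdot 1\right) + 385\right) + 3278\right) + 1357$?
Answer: $-1020819$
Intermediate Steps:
$\left(\left(-241 - 1610\right) \left(\left(\left(6 + \left(\left(5 - 4\right) + 6\right)\right)^{2} + 0 \cdot 1\right) + 385\right) + 3278\right) + 1357 = \left(- 1851 \left(\left(\left(6 + \left(1 + 6\right)\right)^{2} + 0\right) + 385\right) + 3278\right) + 1357 = \left(- 1851 \left(\left(\left(6 + 7\right)^{2} + 0\right) + 385\right) + 3278\right) + 1357 = \left(- 1851 \left(\left(13^{2} + 0\right) + 385\right) + 3278\right) + 1357 = \left(- 1851 \left(\left(169 + 0\right) + 385\right) + 3278\right) + 1357 = \left(- 1851 \left(169 + 385\right) + 3278\right) + 1357 = \left(\left(-1851\right) 554 + 3278\right) + 1357 = \left(-1025454 + 3278\right) + 1357 = -1022176 + 1357 = -1020819$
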